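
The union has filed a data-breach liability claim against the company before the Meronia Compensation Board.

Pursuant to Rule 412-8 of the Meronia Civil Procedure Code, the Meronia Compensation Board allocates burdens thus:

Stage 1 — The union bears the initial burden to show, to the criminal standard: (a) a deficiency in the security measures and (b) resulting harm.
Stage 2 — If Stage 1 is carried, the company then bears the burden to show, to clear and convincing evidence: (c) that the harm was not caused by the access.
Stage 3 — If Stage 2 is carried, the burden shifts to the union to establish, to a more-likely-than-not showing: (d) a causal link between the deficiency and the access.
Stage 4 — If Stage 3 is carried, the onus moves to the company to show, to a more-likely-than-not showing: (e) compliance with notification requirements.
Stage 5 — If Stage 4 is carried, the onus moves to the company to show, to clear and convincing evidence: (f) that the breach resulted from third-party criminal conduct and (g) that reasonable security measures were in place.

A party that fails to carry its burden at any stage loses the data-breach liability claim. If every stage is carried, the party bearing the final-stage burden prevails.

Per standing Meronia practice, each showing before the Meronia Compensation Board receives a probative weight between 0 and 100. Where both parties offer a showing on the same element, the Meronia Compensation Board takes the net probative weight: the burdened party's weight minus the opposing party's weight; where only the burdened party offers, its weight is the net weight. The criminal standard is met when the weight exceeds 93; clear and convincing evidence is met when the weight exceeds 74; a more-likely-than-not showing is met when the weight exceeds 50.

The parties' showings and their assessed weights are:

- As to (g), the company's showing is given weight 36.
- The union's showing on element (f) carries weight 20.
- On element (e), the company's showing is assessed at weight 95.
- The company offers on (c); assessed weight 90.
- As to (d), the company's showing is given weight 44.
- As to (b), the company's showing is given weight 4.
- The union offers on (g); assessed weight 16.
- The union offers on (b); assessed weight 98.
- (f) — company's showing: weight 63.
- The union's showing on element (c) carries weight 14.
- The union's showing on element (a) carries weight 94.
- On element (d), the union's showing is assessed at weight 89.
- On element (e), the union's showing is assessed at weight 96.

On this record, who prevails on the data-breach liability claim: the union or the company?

Stage 1 (union, the criminal standard, weight exceeds 93): (a) 94 > 93 — meets; (b) net 98−4=94 > 93 — meets.
  Stage 1 carried; the burden shifts to the company.
Stage 2 (company, clear and convincing evidence, weight exceeds 74): (c) net 90−14=76 > 74 — meets.
  All elements met. The burden passes to the union.
Stage 3 (union, a more-likely-than-not showing, weight exceeds 50): (d) net 89−44=45 ≤ 50 — fails.
  The union does not carry Stage 3.
The company prevails.

company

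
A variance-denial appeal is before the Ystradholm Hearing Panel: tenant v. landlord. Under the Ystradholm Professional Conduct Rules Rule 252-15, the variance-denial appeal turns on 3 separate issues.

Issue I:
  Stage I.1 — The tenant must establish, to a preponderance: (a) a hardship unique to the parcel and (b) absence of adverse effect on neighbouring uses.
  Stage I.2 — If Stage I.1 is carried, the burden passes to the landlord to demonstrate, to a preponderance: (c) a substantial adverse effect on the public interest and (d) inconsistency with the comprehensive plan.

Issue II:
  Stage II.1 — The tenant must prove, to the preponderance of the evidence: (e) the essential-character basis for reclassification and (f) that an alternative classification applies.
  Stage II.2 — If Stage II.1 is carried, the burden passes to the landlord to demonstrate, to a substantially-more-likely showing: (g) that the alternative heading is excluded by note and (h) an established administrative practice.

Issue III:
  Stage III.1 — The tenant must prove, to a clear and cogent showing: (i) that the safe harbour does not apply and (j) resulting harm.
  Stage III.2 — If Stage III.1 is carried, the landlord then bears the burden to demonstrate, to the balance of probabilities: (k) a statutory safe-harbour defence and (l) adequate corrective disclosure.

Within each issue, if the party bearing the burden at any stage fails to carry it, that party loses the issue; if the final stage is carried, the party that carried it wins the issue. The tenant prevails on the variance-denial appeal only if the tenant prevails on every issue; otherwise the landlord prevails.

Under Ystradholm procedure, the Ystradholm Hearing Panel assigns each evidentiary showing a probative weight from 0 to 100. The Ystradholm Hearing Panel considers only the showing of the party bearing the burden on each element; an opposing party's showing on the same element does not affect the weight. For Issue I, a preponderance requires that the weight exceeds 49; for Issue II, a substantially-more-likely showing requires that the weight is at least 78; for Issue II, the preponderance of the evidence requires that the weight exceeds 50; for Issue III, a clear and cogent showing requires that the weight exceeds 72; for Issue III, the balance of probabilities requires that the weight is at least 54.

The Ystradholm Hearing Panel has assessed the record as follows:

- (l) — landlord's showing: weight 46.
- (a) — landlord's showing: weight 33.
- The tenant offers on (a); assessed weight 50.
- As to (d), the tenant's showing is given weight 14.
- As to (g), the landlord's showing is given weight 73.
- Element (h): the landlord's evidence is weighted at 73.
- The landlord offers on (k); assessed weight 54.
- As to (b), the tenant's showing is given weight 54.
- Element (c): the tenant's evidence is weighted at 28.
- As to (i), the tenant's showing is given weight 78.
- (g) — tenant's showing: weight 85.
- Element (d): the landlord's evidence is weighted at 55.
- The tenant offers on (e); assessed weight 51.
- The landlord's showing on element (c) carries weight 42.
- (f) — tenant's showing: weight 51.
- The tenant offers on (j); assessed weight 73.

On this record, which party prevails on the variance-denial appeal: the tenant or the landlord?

— Issue I —
Stage I.1 (tenant, a preponderance, weight exceeds 49): (a) 50 (landlord's 33 disregarded) > 49 — meets; (b) 54 > 49 — meets.
  Stage I.1 carried; the burden shifts to the landlord.
Stage I.2 (landlord, a preponderance, weight exceeds 49): (c) 42 (tenant's 28 disregarded) ≤ 49 — fails; (d) 55 (tenant's 14 disregarded) > 49 — meets.
  The landlord does not carry Stage I.2.
The tenant prevails on this issue.
— Issue II —
Stage II.1 (tenant, the preponderance of the evidence, weight exceeds 50): (e) 51 > 50 — meets; (f) 51 > 50 — meets.
  Stage II.1 is satisfied; the onus moves to the landlord.
Stage II.2 (landlord, a substantially-more-likely showing, weight is at least 78): (g) 73 (tenant's 85 disregarded) < 78 — fails; (h) 73 < 78 — fails.
  Stage II.2 not carried; the landlord fails its burden.
The tenant prevails on this issue.
— Issue III —
Stage III.1 — burden on tenant; standard: a clear and cogent showing (weight exceeds 72).
    (i): 78 > 72 [met]
    (j): 73 > 72 [met]
  Stage III.1 is satisfied; the onus moves to the landlord.
Stage III.2 — burden on landlord; standard: the balance of probabilities (weight is at least 54).
    (k): 54 ≥ 54 [met]
    (l): 46 < 54 [not met]
  Stage III.2 not carried; the landlord fails its burden.
So the tenant prevails on this issue.
Per-issue: Issue I → tenant; Issue II → tenant; Issue III → tenant. The tenant must prevail on every issue; overall, the tenant prevails.

tenant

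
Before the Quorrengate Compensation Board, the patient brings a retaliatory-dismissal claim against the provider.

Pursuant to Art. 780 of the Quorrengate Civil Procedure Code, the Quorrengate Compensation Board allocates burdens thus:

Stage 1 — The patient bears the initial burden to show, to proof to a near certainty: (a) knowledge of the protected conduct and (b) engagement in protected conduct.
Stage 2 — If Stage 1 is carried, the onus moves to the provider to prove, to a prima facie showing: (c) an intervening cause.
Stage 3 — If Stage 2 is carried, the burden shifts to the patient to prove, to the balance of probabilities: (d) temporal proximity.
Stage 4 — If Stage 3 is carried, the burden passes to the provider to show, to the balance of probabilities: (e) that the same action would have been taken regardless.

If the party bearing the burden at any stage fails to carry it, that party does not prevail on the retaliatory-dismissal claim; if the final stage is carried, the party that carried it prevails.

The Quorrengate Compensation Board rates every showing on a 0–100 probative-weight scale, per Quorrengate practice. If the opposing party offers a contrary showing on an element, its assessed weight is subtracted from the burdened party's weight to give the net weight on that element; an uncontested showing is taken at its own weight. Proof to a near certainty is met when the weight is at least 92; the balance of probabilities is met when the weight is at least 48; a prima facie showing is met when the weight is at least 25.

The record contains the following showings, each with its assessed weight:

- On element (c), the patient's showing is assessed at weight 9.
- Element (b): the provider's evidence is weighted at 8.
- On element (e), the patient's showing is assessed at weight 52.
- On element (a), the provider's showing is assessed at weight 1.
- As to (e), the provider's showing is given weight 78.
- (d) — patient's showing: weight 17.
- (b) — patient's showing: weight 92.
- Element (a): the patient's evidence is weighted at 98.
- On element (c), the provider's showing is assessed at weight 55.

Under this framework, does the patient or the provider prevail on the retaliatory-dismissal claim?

Stage 1 — burden on patient; standard: proof to a near certainty (weight is at least 92).
    (a): 98 − 1 = 97 ≥ 92 [met]
    (b): 92 − 8 = 84 < 92 [not met]
  Stage 1 not carried; the patient fails its burden.
The provider prevails.

provider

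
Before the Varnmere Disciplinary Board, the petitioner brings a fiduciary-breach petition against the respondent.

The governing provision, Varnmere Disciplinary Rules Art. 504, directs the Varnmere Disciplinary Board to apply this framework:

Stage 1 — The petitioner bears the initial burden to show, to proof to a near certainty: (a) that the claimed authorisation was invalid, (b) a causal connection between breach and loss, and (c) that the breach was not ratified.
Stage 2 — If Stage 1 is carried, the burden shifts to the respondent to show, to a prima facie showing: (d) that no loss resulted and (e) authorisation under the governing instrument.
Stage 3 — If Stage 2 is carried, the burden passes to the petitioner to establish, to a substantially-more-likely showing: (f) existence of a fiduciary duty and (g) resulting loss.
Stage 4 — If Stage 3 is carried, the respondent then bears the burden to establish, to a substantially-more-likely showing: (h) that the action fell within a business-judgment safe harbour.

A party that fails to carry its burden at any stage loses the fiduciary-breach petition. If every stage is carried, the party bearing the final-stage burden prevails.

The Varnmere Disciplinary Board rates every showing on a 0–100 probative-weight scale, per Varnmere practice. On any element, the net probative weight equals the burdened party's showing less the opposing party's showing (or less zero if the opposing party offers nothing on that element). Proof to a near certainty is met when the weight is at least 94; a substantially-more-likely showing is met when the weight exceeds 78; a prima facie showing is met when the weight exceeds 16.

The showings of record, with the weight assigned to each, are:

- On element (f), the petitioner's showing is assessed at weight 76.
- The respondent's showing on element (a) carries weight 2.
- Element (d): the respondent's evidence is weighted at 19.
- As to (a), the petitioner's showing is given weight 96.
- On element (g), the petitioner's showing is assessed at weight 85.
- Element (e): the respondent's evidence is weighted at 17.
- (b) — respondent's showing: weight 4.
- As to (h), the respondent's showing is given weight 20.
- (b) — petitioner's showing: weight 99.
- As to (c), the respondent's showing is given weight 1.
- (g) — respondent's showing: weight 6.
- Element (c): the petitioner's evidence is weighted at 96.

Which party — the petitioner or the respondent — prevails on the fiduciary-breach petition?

respondent

At Stage 1 the petitioner must meet proof to a near certainty (weight is at least 94): on (a) the weight is 96 less the opposing 2 gives net 94, ≥ 94, so (a) meets the standard; on (b) the weight is 99 less the opposing 4 gives net 95, which does reach 94, so (b) meets the standard; on (c) the weight is 96 less the opposing 1 gives net 95, ≥ 94, so (c) meets the standard.
  All elements met. The burden passes to the respondent.
At Stage 2 the respondent must meet a prima facie showing (weight exceeds 16): on (d) the weight is 19, which does exceed 16, so (d) meets the standard; on (e) the weight is 17, > 16, so (e) meets the standard.
  The respondent carries Stage 2; the petitioner now bears the burden.
At Stage 3 the petitioner must meet a substantially-more-likely showing (weight exceeds 78): on (f) the weight is 76, ≤ 78, so (f) does not meet the standard; on (g) the weight is 85 less the opposing 6 gives net 79, which does exceed 78, so (g) meets the standard.
  Stage 3 not carried; the petitioner fails its burden.
So the respondent prevails.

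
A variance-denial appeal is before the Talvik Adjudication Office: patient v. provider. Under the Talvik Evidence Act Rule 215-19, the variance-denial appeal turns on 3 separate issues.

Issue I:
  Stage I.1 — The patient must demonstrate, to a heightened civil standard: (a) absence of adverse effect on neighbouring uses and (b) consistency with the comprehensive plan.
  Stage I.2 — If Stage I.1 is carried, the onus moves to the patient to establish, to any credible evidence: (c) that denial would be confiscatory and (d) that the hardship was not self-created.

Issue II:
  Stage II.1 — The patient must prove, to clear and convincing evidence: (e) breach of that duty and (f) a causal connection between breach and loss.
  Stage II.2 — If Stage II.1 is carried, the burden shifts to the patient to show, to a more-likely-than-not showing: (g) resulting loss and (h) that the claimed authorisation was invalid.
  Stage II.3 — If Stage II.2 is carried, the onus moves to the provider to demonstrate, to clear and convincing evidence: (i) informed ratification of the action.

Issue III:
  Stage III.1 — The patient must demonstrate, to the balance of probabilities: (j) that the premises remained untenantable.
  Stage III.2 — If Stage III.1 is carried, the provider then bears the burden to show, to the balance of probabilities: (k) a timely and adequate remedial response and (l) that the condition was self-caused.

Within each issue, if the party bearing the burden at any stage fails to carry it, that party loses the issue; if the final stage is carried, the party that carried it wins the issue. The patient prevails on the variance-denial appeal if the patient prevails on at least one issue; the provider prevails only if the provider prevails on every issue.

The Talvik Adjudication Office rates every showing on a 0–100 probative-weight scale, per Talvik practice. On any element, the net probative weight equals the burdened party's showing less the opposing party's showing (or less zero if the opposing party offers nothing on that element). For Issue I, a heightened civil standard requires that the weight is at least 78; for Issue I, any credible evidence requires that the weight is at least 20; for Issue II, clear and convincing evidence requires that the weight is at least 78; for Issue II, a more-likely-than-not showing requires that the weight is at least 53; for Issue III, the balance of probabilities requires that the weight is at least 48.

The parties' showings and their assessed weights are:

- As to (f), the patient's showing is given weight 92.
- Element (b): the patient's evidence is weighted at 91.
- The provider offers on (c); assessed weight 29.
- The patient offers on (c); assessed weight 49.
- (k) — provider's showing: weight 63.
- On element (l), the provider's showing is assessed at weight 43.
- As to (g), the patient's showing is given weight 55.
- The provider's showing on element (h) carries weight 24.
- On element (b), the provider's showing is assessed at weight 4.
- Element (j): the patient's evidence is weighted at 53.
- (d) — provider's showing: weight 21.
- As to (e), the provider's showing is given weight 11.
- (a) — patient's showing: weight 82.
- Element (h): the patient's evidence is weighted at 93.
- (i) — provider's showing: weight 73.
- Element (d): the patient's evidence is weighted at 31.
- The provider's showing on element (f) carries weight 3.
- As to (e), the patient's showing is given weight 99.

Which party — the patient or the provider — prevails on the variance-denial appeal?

— Issue I —
Stage I.1 — burden on patient; standard: a heightened civil standard (weight is at least 78).
    (a): 82 ≥ 78 [met]
    (b): 91 − 4 = 87 ≥ 78 [met]
  Stage I.1 carried; the burden remains with the patient.
Stage I.2 — burden on patient; standard: any credible evidence (weight is at least 20).
    (c): 49 − 29 = 20 ≥ 20 [met]
    (d): 31 − 21 = 10 < 20 [not met]
  Stage I.2 not carried; the patient fails its burden.
The provider prevails on this issue.
— Issue II —
Stage II.1 — burden on patient; standard: clear and convincing evidence (weight is at least 78).
    (e): 99 − 11 = 88 ≥ 78 [met]
    (f): 92 − 3 = 89 ≥ 78 [met]
  All elements met. The patient retains the burden for Stage II.2.
Stage II.2 — burden on patient; standard: a more-likely-than-not showing (weight is at least 53).
    (g): 55 ≥ 53 [met]
    (h): 93 − 24 = 69 ≥ 53 [met]
  Stage II.2 carried; the burden shifts to the provider.
Stage II.3 — burden on provider; standard: clear and convincing evidence (weight is at least 78).
    (i): 73 < 78 [not met]
  Stage II.3 not carried; the provider fails its burden.
The analysis ends at Stage II.3; the patient prevails on this issue.
— Issue III —
Stage III.1 (patient, the balance of probabilities, weight is at least 48): (j) 53 ≥ 48 — meets.
  Stage III.1 carried; the burden shifts to the provider.
Stage III.2 (provider, the balance of probabilities, weight is at least 48): (k) 63 ≥ 48 — meets; (l) 43 < 48 — fails.
  Stage III.2 not carried; the provider fails its burden.
The patient prevails on this issue.
Per-issue: Issue I → provider; Issue II → patient; Issue III → patient. The patient must prevail on at least one issue; overall, the patient prevails.

patient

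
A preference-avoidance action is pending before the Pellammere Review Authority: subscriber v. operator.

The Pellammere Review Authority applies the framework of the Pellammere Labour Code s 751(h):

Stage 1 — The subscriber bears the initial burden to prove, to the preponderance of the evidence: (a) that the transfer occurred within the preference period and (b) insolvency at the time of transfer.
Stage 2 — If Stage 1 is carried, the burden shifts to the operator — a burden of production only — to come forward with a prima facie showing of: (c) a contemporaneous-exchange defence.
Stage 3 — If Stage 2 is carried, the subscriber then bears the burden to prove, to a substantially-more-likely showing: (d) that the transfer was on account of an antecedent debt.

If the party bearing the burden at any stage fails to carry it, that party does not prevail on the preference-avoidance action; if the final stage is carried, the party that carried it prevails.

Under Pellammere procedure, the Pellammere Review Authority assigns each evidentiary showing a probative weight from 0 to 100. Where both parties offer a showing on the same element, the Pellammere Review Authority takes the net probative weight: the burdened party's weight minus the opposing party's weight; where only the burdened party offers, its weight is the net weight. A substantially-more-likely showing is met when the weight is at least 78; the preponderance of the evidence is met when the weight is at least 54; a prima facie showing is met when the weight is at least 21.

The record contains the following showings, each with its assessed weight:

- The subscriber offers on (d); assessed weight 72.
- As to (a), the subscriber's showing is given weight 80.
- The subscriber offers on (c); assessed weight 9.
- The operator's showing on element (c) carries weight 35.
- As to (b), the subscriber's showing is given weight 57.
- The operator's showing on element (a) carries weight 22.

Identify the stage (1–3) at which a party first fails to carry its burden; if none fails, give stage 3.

Stage 1 (subscriber, the preponderance of the evidence, weight is at least 54): (a) net 80−22=58 ≥ 54 — meets; (b) 57 ≥ 54 — meets.
  Stage 1 carried; the burden shifts to the operator.
Stage 2 (operator, a prima facie showing, weight is at least 21): (c) net 35−9=26 ≥ 21 — meets.
  All elements met. The burden passes to the subscriber.
Stage 3 (subscriber, a substantially-more-likely showing, weight is at least 78): (d) 72 < 78 — fails.
  The subscriber does not carry Stage 3.
So the operator prevails.

stage 3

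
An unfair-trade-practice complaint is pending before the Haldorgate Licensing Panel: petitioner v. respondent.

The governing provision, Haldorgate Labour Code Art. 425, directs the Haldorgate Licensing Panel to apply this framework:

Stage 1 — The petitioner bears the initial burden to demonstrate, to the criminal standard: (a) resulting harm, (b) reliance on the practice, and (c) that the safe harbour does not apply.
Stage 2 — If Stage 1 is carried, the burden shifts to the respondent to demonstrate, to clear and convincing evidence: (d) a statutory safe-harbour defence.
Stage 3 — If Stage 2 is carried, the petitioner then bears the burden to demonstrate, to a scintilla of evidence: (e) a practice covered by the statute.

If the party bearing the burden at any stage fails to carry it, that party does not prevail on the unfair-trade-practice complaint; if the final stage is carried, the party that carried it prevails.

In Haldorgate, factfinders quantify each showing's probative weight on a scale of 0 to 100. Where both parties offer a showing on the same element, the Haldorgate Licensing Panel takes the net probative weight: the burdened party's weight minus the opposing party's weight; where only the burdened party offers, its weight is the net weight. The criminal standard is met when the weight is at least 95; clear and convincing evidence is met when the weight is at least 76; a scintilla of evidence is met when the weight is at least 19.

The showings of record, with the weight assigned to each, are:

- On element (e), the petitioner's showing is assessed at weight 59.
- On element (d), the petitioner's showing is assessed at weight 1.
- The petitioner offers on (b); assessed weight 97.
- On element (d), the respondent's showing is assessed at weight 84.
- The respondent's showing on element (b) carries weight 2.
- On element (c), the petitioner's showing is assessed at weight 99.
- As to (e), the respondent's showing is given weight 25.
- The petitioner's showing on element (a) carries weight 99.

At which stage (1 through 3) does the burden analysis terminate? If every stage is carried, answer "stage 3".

Stage 1 — burden on petitioner; standard: the criminal standard (weight is at least 95).
    (a): 99 ≥ 95 [met]
    (b): 97 − 2 = 95 ≥ 95 [met]
    (c): 99 ≥ 95 [met]
  Stage 1 carried; the burden shifts to the respondent.
Stage 2 — burden on respondent; standard: clear and convincing evidence (weight is at least 76).
    (d): 84 − 1 = 83 ≥ 76 [met]
  All elements met. The burden passes to the petitioner.
Stage 3 — burden on petitioner; standard: a scintilla of evidence (weight is at least 19).
    (e): 59 − 25 = 34 ≥ 19 [met]
  Stage 3 carried; the final stage is satisfied.
With every stage satisfied, the petitioner prevails.

stage 3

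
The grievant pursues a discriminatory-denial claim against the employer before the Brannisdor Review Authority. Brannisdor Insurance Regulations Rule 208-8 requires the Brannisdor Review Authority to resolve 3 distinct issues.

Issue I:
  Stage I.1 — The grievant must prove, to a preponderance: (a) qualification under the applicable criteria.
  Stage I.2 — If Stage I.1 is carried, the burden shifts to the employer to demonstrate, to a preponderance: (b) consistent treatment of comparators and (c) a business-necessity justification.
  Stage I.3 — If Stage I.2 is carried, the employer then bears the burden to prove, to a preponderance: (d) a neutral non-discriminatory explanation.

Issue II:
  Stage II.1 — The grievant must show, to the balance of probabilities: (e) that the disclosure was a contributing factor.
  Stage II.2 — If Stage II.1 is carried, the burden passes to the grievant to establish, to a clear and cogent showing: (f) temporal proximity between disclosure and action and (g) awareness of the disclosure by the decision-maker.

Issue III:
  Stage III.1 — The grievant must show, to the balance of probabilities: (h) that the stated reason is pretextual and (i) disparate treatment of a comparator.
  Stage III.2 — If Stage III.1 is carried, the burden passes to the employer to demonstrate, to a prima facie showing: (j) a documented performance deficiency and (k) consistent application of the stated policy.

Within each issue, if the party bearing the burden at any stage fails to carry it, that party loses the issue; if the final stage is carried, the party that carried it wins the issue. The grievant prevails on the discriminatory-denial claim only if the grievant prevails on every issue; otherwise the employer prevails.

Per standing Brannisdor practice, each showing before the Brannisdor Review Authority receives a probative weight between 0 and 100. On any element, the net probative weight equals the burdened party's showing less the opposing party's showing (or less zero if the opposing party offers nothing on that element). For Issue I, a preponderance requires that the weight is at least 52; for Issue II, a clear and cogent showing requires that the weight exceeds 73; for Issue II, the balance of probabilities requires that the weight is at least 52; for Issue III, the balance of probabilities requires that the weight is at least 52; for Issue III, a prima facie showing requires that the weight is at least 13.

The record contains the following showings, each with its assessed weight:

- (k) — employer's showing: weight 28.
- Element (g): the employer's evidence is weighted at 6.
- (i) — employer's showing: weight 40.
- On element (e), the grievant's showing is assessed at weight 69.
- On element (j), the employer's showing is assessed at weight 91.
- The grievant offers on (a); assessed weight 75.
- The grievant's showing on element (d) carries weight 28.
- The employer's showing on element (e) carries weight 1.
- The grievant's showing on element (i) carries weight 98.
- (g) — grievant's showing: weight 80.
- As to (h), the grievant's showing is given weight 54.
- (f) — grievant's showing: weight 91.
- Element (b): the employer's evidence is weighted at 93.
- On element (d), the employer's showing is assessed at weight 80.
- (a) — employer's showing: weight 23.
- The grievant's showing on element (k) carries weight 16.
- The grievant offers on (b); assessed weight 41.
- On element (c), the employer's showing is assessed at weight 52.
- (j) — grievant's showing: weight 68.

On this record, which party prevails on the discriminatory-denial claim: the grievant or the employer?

employer

— Issue I —
At Stage I.1 the grievant must meet a preponderance (weight is at least 52): on (a) the weight is 75 less the opposing 23 gives net 52, ≥ 52, so (a) meets the standard.
  The grievant carries Stage I.1; the employer now bears the burden.
At Stage I.2 the employer must meet a preponderance (weight is at least 52): on (b) the weight is 93 less the opposing 41 gives net 52, which does reach 52, so (b) meets the standard; on (c) the weight is 52, which does reach 52, so (c) meets the standard.
  All elements met. The employer retains the burden for Stage I.3.
At Stage I.3 the employer must meet a preponderance (weight is at least 52): on (d) the weight is 80 less the opposing 28 gives net 52, ≥ 52, so (d) meets the standard.
  Stage I.3 carried; the final stage is satisfied.
With every stage satisfied, the employer prevails on this issue.
— Issue II —
Stage II.1 — burden on grievant; standard: the balance of probabilities (weight is at least 52).
    (e): 69 − 1 = 68 ≥ 52 [met]
  Stage II.1 carried; the burden remains with the grievant.
Stage II.2 — burden on grievant; standard: a clear and cogent showing (weight exceeds 73).
    (f): 91 > 73 [met]
    (g): 80 − 6 = 74 > 73 [met]
  Stage II.2 carried; the final stage is satisfied.
Every stage carried; the grievant prevails on this issue.
— Issue III —
Stage III.1 (grievant, the balance of probabilities, weight is at least 52): (h) 54 ≥ 52 — meets; (i) net 98−40=58 ≥ 52 — meets.
  The grievant carries Stage III.1; the employer now bears the burden.
Stage III.2 (employer, a prima facie showing, weight is at least 13): (j) net 91−68=23 ≥ 13 — meets; (k) net 28−16=12 < 13 — fails.
  The employer does not carry Stage III.2.
So the grievant prevails on this issue.
Per-issue: Issue I → employer; Issue II → grievant; Issue III → grievant. The grievant must prevail on every issue; overall, the employer prevails.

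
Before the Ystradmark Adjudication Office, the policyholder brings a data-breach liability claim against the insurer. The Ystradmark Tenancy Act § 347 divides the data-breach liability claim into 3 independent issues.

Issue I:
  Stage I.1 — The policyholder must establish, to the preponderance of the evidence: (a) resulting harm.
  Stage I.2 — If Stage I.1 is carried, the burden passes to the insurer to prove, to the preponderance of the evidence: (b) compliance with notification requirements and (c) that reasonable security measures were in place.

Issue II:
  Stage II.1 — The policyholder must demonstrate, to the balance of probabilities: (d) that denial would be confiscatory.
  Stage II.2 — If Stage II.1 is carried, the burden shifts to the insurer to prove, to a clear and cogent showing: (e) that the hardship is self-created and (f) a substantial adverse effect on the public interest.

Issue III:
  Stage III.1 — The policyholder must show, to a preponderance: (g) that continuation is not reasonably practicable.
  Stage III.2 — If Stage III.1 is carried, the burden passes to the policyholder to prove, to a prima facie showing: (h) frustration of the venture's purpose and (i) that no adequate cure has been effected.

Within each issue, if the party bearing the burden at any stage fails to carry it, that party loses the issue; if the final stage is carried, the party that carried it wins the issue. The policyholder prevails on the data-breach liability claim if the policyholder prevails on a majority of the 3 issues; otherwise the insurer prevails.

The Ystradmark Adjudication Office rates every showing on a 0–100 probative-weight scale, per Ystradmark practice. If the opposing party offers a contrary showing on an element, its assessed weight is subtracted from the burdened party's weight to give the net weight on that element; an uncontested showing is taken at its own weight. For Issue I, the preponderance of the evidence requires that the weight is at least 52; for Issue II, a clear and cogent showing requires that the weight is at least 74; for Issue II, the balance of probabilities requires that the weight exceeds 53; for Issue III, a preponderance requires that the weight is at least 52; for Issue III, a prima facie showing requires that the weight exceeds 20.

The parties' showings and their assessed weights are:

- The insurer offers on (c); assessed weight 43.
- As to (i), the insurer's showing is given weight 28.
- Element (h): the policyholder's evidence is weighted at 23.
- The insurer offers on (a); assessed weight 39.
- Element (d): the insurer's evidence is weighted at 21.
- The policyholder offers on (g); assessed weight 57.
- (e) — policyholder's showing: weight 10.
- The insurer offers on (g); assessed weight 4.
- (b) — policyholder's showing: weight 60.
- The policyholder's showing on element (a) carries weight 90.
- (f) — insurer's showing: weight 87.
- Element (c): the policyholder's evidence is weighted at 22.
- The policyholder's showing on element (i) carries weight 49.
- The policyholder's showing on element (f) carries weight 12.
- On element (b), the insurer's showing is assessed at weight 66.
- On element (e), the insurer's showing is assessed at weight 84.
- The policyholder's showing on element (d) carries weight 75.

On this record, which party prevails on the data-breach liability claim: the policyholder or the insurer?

insurer

— Issue I —
Stage I.1 — burden on policyholder; standard: the preponderance of the evidence (weight is at least 52).
    (a): 90 − 39 = 51 < 52 [not met]
  The policyholder does not carry Stage I.1.
The insurer prevails on this issue.
— Issue II —
At Stage II.1 the policyholder must meet the balance of probabilities (weight exceeds 53): on (d) the weight is 75 less the opposing 21 gives net 54, which does exceed 53, so (d) meets the standard.
  Stage II.1 is satisfied; the onus moves to the insurer.
At Stage II.2 the insurer must meet a clear and cogent showing (weight is at least 74): on (e) the weight is 84 less the opposing 10 gives net 74, ≥ 74, so (e) meets the standard; on (f) the weight is 87 less the opposing 12 gives net 75, ≥ 74, so (f) meets the standard.
  Stage II.2 carried; the final stage is satisfied.
With every stage satisfied, the insurer prevails on this issue.
— Issue III —
At Stage III.1 the policyholder must meet a preponderance (weight is at least 52): on (g) the weight is 57 less the opposing 4 gives net 53, ≥ 52, so (g) meets the standard.
  Stage III.1 is satisfied; the policyholder continues to bear the burden.
At Stage III.2 the policyholder must meet a prima facie showing (weight exceeds 20): on (h) the weight is 23, which does exceed 20, so (h) meets the standard; on (i) the weight is 49 less the opposing 28 gives net 21, > 20, so (i) meets the standard.
  The policyholder carries the last stage.
All stages carried — the policyholder prevails on this issue.
Per-issue: Issue I → insurer; Issue II → insurer; Issue III → policyholder. The policyholder must prevail on a majority of issues; overall, the insurer prevails.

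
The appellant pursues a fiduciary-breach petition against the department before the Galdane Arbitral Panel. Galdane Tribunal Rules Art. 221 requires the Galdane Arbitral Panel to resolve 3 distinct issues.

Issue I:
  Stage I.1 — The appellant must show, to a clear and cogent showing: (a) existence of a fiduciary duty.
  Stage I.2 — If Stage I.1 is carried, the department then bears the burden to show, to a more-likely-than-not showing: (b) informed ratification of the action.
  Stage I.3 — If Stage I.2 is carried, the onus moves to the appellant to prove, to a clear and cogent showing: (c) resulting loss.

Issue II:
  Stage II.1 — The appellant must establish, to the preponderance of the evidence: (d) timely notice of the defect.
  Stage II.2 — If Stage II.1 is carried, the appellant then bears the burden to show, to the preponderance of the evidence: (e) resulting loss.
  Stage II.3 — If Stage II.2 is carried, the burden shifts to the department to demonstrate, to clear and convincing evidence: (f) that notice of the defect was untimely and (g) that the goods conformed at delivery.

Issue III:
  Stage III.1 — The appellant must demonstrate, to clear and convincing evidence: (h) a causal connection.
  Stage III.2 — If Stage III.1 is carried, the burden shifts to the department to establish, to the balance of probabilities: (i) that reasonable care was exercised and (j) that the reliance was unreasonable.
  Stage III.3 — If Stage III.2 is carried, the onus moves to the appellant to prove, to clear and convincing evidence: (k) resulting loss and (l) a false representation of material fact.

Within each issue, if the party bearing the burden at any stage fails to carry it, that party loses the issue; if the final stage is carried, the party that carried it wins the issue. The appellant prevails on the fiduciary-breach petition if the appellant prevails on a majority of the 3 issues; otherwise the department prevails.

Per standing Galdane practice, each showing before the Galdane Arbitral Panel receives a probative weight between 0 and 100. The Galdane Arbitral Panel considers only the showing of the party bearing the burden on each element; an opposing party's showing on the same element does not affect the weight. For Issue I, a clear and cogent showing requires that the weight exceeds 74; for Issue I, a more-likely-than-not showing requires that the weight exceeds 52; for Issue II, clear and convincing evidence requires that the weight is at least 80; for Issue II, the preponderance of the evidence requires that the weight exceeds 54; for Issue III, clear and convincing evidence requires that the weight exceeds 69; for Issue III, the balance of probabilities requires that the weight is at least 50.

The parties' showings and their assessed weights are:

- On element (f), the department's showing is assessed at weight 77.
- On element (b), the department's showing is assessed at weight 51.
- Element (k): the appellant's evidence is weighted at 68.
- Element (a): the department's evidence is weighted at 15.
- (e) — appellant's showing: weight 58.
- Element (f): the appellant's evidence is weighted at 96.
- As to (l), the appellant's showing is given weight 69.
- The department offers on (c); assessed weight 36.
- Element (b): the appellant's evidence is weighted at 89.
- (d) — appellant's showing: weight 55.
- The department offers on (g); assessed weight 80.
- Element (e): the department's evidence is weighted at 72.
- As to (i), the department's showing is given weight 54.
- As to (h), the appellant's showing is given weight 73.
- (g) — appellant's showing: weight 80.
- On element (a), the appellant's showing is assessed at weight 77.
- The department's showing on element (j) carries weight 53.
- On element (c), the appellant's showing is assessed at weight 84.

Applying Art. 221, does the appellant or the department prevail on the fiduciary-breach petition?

appellant

— Issue I —
Stage I.1 — burden on appellant; standard: a clear and cogent showing (weight exceeds 74).
    (a): 77 (department's 15 disregarded) > 74 [met]
  Stage I.1 is satisfied; the onus moves to the department.
Stage I.2 — burden on department; standard: a more-likely-than-not showing (weight exceeds 52).
    (b): 51 (appellant's 89 disregarded) ≤ 52 [not met]
  The department does not carry Stage I.2.
The analysis ends at Stage I.2; the appellant prevails on this issue.
— Issue II —
Stage II.1 — burden on appellant; standard: the preponderance of the evidence (weight exceeds 54).
    (d): 55 > 54 [met]
  Stage II.1 is satisfied; the appellant continues to bear the burden.
Stage II.2 — burden on appellant; standard: the preponderance of the evidence (weight exceeds 54).
    (e): 58 (department's 72 disregarded) > 54 [met]
  Stage II.2 carried; the burden shifts to the department.
Stage II.3 — burden on department; standard: clear and convincing evidence (weight is at least 80).
    (f): 77 (appellant's 96 disregarded) < 80 [not met]
    (g): 80 (appellant's 80 disregarded) ≥ 80 [met]
  The department does not carry Stage II.3.
So the appellant prevails on this issue.
— Issue III —
Stage III.1 (appellant, clear and convincing evidence, weight exceeds 69): (h) 73 > 69 — meets.
  Stage III.1 is satisfied; the onus moves to the department.
Stage III.2 (department, the balance of probabilities, weight is at least 50): (i) 54 ≥ 50 — meets; (j) 53 ≥ 50 — meets.
  Stage III.2 carried; the burden shifts to the appellant.
Stage III.3 (appellant, clear and convincing evidence, weight exceeds 69): (k) 68 ≤ 69 — fails; (l) 69 ≤ 69 — fails.
  Not every element is met, so the appellant fails to carry Stage III.3.
The department prevails on this issue.
Per-issue: Issue I → appellant; Issue II → appellant; Issue III → department. The appellant must prevail on a majority of issues; overall, the appellant prevails.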